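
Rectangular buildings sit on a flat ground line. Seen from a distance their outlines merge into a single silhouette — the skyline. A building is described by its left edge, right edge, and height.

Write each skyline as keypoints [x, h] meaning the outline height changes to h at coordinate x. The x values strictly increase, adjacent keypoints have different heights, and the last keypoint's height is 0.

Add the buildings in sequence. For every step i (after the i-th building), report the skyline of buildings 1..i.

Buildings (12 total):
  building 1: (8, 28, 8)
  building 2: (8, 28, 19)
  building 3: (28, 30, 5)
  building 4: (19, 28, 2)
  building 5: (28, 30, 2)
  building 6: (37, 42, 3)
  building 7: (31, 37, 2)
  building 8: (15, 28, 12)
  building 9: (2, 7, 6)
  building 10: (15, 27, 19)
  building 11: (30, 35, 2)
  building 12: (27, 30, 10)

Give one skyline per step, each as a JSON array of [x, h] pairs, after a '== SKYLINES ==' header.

== SKYLINES ==
[[8,8],[28,0]]
[[8,19],[28,0]]
[[8,19],[28,5],[30,0]]
[[8,19],[28,5],[30,0]]
[[8,19],[28,5],[30,0]]
[[8,19],[28,5],[30,0],[37,3],[42,0]]
[[8,19],[28,5],[30,0],[31,2],[37,3],[42,0]]
[[8,19],[28,5],[30,0],[31,2],[37,3],[42,0]]
[[2,6],[7,0],[8,19],[28,5],[30,0],[31,2],[37,3],[42,0]]
[[2,6],[7,0],[8,19],[28,5],[30,0],[31,2],[37,3],[42,0]]
[[2,6],[7,0],[8,19],[28,5],[30,2],[37,3],[42,0]]
[[2,6],[7,0],[8,19],[28,10],[30,2],[37,3],[42,0]]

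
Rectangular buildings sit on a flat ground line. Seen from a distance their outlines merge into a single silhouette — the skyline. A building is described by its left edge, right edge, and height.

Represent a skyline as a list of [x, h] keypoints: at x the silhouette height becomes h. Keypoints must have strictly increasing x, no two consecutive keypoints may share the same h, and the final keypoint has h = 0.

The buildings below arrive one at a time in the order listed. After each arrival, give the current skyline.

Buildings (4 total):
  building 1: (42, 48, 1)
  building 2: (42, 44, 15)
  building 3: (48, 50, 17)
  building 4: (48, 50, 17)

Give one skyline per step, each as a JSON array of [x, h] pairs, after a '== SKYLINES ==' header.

== SKYLINES ==
[[42,1],[48,0]]
[[42,15],[44,1],[48,0]]
[[42,15],[44,1],[48,17],[50,0]]
[[42,15],[44,1],[48,17],[50,0]]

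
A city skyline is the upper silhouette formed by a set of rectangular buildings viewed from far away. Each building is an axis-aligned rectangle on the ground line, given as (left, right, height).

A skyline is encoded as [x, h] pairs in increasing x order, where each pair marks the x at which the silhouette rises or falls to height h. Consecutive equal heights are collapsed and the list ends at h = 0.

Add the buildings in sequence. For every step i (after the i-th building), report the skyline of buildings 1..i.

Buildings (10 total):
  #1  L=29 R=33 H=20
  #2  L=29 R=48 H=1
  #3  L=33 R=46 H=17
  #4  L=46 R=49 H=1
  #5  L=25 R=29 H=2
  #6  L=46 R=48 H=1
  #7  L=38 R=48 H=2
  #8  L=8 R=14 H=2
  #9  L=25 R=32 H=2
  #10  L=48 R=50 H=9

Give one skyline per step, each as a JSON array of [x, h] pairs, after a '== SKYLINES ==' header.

== SKYLINES ==
[[29,20],[33,0]]
[[29,20],[33,1],[48,0]]
[[29,20],[33,17],[46,1],[48,0]]
[[29,20],[33,17],[46,1],[49,0]]
[[25,2],[29,20],[33,17],[46,1],[49,0]]
[[25,2],[29,20],[33,17],[46,1],[49,0]]
[[25,2],[29,20],[33,17],[46,2],[48,1],[49,0]]
[[8,2],[14,0],[25,2],[29,20],[33,17],[46,2],[48,1],[49,0]]
[[8,2],[14,0],[25,2],[29,20],[33,17],[46,2],[48,1],[49,0]]
[[8,2],[14,0],[25,2],[29,20],[33,17],[46,2],[48,9],[50,0]]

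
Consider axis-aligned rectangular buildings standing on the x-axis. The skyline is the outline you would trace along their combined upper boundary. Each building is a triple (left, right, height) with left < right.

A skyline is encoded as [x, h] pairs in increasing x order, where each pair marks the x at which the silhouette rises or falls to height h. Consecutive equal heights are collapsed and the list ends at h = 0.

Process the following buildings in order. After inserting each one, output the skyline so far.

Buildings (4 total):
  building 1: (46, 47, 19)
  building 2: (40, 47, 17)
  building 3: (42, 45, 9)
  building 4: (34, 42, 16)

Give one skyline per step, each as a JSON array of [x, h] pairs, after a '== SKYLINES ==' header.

== SKYLINES ==
[[46,19],[47,0]]
[[40,17],[46,19],[47,0]]
[[40,17],[46,19],[47,0]]
[[34,16],[40,17],[46,19],[47,0]]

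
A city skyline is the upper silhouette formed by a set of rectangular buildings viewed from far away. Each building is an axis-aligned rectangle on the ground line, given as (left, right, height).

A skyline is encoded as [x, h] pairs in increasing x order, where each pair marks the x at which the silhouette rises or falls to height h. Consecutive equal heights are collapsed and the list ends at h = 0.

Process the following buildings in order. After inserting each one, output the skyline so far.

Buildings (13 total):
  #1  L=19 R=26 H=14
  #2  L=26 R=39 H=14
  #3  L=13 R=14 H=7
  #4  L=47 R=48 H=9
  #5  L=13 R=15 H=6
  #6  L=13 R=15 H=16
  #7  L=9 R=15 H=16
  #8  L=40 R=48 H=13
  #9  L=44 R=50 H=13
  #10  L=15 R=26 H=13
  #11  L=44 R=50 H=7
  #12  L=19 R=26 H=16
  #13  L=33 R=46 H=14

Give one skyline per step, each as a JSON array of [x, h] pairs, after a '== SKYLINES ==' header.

== SKYLINES ==
[[19,14],[26,0]]
[[19,14],[39,0]]
[[13,7],[14,0],[19,14],[39,0]]
[[13,7],[14,0],[19,14],[39,0],[47,9],[48,0]]
[[13,7],[14,6],[15,0],[19,14],[39,0],[47,9],[48,0]]
[[13,16],[15,0],[19,14],[39,0],[47,9],[48,0]]
[[9,16],[15,0],[19,14],[39,0],[47,9],[48,0]]
[[9,16],[15,0],[19,14],[39,0],[40,13],[48,0]]
[[9,16],[15,0],[19,14],[39,0],[40,13],[50,0]]
[[9,16],[15,13],[19,14],[39,0],[40,13],[50,0]]
[[9,16],[15,13],[19,14],[39,0],[40,13],[50,0]]
[[9,16],[15,13],[19,16],[26,14],[39,0],[40,13],[50,0]]
[[9,16],[15,13],[19,16],[26,14],[46,13],[50,0]]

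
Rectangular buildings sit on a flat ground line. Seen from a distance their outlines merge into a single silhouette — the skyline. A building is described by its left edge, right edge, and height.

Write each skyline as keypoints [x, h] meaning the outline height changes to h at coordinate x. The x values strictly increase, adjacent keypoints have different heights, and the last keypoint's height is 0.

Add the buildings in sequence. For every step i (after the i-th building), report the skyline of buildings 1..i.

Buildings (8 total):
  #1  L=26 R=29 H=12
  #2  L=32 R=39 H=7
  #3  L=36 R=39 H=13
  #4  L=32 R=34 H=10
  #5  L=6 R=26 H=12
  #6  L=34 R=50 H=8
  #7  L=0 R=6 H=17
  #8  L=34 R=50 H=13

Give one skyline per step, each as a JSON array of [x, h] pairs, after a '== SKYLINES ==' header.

== SKYLINES ==
[[26,12],[29,0]]
[[26,12],[29,0],[32,7],[39,0]]
[[26,12],[29,0],[32,7],[36,13],[39,0]]
[[26,12],[29,0],[32,10],[34,7],[36,13],[39,0]]
[[6,12],[29,0],[32,10],[34,7],[36,13],[39,0]]
[[6,12],[29,0],[32,10],[34,8],[36,13],[39,8],[50,0]]
[[0,17],[6,12],[29,0],[32,10],[34,8],[36,13],[39,8],[50,0]]
[[0,17],[6,12],[29,0],[32,10],[34,13],[50,0]]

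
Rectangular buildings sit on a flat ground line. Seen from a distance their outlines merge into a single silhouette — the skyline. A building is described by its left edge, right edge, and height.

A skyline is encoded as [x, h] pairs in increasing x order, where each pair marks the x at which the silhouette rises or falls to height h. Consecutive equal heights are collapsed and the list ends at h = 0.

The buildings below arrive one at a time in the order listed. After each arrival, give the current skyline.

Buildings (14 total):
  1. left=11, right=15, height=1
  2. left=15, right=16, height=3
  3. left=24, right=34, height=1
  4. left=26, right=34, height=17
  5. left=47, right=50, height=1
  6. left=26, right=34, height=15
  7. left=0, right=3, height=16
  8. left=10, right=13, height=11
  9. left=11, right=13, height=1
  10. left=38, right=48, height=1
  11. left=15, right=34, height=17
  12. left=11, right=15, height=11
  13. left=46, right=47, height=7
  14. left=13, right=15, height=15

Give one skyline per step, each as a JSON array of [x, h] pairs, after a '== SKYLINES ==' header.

== SKYLINES ==
[[11,1],[15,0]]
[[11,1],[15,3],[16,0]]
[[11,1],[15,3],[16,0],[24,1],[34,0]]
[[11,1],[15,3],[16,0],[24,1],[26,17],[34,0]]
[[11,1],[15,3],[16,0],[24,1],[26,17],[34,0],[47,1],[50,0]]
[[11,1],[15,3],[16,0],[24,1],[26,17],[34,0],[47,1],[50,0]]
[[0,16],[3,0],[11,1],[15,3],[16,0],[24,1],[26,17],[34,0],[47,1],[50,0]]
[[0,16],[3,0],[10,11],[13,1],[15,3],[16,0],[24,1],[26,17],[34,0],[47,1],[50,0]]
[[0,16],[3,0],[10,11],[13,1],[15,3],[16,0],[24,1],[26,17],[34,0],[47,1],[50,0]]
[[0,16],[3,0],[10,11],[13,1],[15,3],[16,0],[24,1],[26,17],[34,0],[38,1],[50,0]]
[[0,16],[3,0],[10,11],[13,1],[15,17],[34,0],[38,1],[50,0]]
[[0,16],[3,0],[10,11],[15,17],[34,0],[38,1],[50,0]]
[[0,16],[3,0],[10,11],[15,17],[34,0],[38,1],[46,7],[47,1],[50,0]]
[[0,16],[3,0],[10,11],[13,15],[15,17],[34,0],[38,1],[46,7],[47,1],[50,0]]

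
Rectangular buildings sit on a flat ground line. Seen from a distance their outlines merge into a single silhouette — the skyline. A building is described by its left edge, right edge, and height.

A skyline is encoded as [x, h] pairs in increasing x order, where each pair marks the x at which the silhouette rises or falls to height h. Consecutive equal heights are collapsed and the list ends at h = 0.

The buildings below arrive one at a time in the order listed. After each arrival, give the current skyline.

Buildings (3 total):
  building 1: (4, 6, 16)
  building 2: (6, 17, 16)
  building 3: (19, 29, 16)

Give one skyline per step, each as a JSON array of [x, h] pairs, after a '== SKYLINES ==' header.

== SKYLINES ==
[[4,16],[6,0]]
[[4,16],[17,0]]
[[4,16],[17,0],[19,16],[29,0]]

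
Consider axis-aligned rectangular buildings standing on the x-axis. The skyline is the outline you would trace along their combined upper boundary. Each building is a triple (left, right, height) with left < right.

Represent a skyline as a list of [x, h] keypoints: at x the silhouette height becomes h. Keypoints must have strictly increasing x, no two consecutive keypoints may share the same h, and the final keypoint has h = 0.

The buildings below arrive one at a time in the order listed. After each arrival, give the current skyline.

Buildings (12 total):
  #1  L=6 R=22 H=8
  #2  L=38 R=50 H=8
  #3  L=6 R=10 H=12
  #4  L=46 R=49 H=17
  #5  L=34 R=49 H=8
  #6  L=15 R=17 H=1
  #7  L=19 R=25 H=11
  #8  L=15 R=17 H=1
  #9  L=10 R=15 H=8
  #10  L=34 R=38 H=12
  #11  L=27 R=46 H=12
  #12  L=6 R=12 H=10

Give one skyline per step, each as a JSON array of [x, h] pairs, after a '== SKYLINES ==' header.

== SKYLINES ==
[[6,8],[22,0]]
[[6,8],[22,0],[38,8],[50,0]]
[[6,12],[10,8],[22,0],[38,8],[50,0]]
[[6,12],[10,8],[22,0],[38,8],[46,17],[49,8],[50,0]]
[[6,12],[10,8],[22,0],[34,8],[46,17],[49,8],[50,0]]
[[6,12],[10,8],[22,0],[34,8],[46,17],[49,8],[50,0]]
[[6,12],[10,8],[19,11],[25,0],[34,8],[46,17],[49,8],[50,0]]
[[6,12],[10,8],[19,11],[25,0],[34,8],[46,17],[49,8],[50,0]]
[[6,12],[10,8],[19,11],[25,0],[34,8],[46,17],[49,8],[50,0]]
[[6,12],[10,8],[19,11],[25,0],[34,12],[38,8],[46,17],[49,8],[50,0]]
[[6,12],[10,8],[19,11],[25,0],[27,12],[46,17],[49,8],[50,0]]
[[6,12],[10,10],[12,8],[19,11],[25,0],[27,12],[46,17],[49,8],[50,0]]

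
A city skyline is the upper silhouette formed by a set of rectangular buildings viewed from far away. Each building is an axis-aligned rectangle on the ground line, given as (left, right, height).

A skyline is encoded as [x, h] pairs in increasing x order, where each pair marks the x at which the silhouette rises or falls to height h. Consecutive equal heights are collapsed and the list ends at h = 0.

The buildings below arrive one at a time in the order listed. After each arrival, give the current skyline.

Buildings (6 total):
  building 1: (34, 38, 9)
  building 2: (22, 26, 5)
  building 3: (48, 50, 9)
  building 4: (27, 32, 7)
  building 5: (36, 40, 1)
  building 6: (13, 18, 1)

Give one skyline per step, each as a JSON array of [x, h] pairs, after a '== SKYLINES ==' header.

== SKYLINES ==
[[34,9],[38,0]]
[[22,5],[26,0],[34,9],[38,0]]
[[22,5],[26,0],[34,9],[38,0],[48,9],[50,0]]
[[22,5],[26,0],[27,7],[32,0],[34,9],[38,0],[48,9],[50,0]]
[[22,5],[26,0],[27,7],[32,0],[34,9],[38,1],[40,0],[48,9],[50,0]]
[[13,1],[18,0],[22,5],[26,0],[27,7],[32,0],[34,9],[38,1],[40,0],[48,9],[50,0]]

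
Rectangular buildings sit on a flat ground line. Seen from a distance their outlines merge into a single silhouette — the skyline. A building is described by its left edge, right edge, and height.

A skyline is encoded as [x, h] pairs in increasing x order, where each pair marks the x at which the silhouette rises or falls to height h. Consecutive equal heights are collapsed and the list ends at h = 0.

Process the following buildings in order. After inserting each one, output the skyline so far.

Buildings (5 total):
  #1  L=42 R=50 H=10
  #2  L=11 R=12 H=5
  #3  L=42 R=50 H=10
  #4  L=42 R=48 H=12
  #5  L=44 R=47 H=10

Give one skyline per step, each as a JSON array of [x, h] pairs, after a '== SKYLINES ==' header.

== SKYLINES ==
[[42,10],[50,0]]
[[11,5],[12,0],[42,10],[50,0]]
[[11,5],[12,0],[42,10],[50,0]]
[[11,5],[12,0],[42,12],[48,10],[50,0]]
[[11,5],[12,0],[42,12],[48,10],[50,0]]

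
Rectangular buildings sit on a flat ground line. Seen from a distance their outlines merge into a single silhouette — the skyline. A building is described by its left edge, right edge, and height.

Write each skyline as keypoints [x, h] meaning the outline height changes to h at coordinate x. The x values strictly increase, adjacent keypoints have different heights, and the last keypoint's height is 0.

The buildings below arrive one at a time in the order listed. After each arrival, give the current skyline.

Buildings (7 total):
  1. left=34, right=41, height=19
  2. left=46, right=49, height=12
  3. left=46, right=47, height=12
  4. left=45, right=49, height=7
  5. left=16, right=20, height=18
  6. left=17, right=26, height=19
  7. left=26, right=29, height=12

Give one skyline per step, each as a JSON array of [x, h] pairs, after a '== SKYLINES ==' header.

== SKYLINES ==
[[34,19],[41,0]]
[[34,19],[41,0],[46,12],[49,0]]
[[34,19],[41,0],[46,12],[49,0]]
[[34,19],[41,0],[45,7],[46,12],[49,0]]
[[16,18],[20,0],[34,19],[41,0],[45,7],[46,12],[49,0]]
[[16,18],[17,19],[26,0],[34,19],[41,0],[45,7],[46,12],[49,0]]
[[16,18],[17,19],[26,12],[29,0],[34,19],[41,0],[45,7],[46,12],[49,0]]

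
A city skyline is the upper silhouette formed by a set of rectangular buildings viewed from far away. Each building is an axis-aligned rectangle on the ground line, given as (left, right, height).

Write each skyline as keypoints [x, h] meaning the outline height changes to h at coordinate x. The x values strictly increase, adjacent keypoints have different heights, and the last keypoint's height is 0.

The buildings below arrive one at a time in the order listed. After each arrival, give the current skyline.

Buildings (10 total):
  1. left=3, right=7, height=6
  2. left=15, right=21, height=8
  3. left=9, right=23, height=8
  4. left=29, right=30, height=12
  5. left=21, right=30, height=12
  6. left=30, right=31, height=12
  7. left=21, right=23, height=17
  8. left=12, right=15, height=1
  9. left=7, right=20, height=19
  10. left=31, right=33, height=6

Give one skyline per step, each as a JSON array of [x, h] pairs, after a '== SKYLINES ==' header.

== SKYLINES ==
[[3,6],[7,0]]
[[3,6],[7,0],[15,8],[21,0]]
[[3,6],[7,0],[9,8],[23,0]]
[[3,6],[7,0],[9,8],[23,0],[29,12],[30,0]]
[[3,6],[7,0],[9,8],[21,12],[30,0]]
[[3,6],[7,0],[9,8],[21,12],[31,0]]
[[3,6],[7,0],[9,8],[21,17],[23,12],[31,0]]
[[3,6],[7,0],[9,8],[21,17],[23,12],[31,0]]
[[3,6],[7,19],[20,8],[21,17],[23,12],[31,0]]
[[3,6],[7,19],[20,8],[21,17],[23,12],[31,6],[33,0]]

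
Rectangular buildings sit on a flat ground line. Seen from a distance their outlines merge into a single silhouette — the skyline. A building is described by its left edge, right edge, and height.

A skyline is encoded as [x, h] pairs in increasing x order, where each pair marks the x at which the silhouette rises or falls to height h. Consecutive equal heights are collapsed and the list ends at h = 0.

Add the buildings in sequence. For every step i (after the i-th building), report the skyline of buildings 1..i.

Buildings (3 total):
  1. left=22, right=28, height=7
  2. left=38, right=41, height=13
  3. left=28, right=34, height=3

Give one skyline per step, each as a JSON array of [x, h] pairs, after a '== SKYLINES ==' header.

== SKYLINES ==
[[22,7],[28,0]]
[[22,7],[28,0],[38,13],[41,0]]
[[22,7],[28,3],[34,0],[38,13],[41,0]]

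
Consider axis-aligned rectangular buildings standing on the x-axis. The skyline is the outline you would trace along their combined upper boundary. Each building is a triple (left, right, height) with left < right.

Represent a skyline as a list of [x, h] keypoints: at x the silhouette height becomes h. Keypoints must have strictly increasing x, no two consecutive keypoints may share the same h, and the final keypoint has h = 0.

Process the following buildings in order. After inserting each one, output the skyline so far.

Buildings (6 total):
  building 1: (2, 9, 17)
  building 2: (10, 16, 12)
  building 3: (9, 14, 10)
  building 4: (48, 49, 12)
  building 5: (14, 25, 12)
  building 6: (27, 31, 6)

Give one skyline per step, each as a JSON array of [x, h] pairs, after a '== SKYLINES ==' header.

== SKYLINES ==
[[2,17],[9,0]]
[[2,17],[9,0],[10,12],[16,0]]
[[2,17],[9,10],[10,12],[16,0]]
[[2,17],[9,10],[10,12],[16,0],[48,12],[49,0]]
[[2,17],[9,10],[10,12],[25,0],[48,12],[49,0]]
[[2,17],[9,10],[10,12],[25,0],[27,6],[31,0],[48,12],[49,0]]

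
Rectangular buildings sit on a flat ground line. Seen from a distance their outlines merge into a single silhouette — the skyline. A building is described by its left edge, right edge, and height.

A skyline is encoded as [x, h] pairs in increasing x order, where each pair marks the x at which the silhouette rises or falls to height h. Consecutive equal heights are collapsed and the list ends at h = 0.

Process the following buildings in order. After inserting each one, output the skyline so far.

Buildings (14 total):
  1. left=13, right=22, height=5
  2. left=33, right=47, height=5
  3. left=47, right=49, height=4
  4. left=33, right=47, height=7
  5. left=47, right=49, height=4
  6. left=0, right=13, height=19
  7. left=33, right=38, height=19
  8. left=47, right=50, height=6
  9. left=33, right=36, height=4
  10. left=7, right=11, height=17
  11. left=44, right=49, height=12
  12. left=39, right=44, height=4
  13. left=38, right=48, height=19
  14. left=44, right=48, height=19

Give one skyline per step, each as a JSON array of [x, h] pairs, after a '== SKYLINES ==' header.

== SKYLINES ==
[[13,5],[22,0]]
[[13,5],[22,0],[33,5],[47,0]]
[[13,5],[22,0],[33,5],[47,4],[49,0]]
[[13,5],[22,0],[33,7],[47,4],[49,0]]
[[13,5],[22,0],[33,7],[47,4],[49,0]]
[[0,19],[13,5],[22,0],[33,7],[47,4],[49,0]]
[[0,19],[13,5],[22,0],[33,19],[38,7],[47,4],[49,0]]
[[0,19],[13,5],[22,0],[33,19],[38,7],[47,6],[50,0]]
[[0,19],[13,5],[22,0],[33,19],[38,7],[47,6],[50,0]]
[[0,19],[13,5],[22,0],[33,19],[38,7],[47,6],[50,0]]
[[0,19],[13,5],[22,0],[33,19],[38,7],[44,12],[49,6],[50,0]]
[[0,19],[13,5],[22,0],[33,19],[38,7],[44,12],[49,6],[50,0]]
[[0,19],[13,5],[22,0],[33,19],[48,12],[49,6],[50,0]]
[[0,19],[13,5],[22,0],[33,19],[48,12],[49,6],[50,0]]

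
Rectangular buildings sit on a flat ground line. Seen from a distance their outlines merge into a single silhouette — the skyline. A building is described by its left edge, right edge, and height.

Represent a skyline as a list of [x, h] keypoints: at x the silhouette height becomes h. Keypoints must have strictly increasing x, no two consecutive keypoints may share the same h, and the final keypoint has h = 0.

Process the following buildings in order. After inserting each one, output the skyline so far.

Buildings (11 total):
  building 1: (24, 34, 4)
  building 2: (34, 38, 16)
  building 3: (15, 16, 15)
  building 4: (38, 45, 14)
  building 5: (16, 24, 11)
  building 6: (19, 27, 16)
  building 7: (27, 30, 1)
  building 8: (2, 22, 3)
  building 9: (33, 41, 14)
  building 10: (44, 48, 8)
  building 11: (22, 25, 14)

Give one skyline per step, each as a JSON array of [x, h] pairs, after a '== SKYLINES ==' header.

== SKYLINES ==
[[24,4],[34,0]]
[[24,4],[34,16],[38,0]]
[[15,15],[16,0],[24,4],[34,16],[38,0]]
[[15,15],[16,0],[24,4],[34,16],[38,14],[45,0]]
[[15,15],[16,11],[24,4],[34,16],[38,14],[45,0]]
[[15,15],[16,11],[19,16],[27,4],[34,16],[38,14],[45,0]]
[[15,15],[16,11],[19,16],[27,4],[34,16],[38,14],[45,0]]
[[2,3],[15,15],[16,11],[19,16],[27,4],[34,16],[38,14],[45,0]]
[[2,3],[15,15],[16,11],[19,16],[27,4],[33,14],[34,16],[38,14],[45,0]]
[[2,3],[15,15],[16,11],[19,16],[27,4],[33,14],[34,16],[38,14],[45,8],[48,0]]
[[2,3],[15,15],[16,11],[19,16],[27,4],[33,14],[34,16],[38,14],[45,8],[48,0]]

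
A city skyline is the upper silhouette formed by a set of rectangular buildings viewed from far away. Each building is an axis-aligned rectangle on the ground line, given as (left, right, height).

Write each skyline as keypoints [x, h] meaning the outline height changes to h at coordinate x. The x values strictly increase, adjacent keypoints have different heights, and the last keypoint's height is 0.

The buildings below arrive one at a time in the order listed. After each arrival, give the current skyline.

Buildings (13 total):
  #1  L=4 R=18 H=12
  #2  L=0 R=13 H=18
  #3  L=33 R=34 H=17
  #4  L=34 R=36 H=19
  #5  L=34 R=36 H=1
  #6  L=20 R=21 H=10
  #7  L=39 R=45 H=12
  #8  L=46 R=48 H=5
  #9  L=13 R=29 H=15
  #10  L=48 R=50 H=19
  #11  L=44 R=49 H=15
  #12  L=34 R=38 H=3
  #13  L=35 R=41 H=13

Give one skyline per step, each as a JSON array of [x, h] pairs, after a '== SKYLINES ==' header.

== SKYLINES ==
[[4,12],[18,0]]
[[0,18],[13,12],[18,0]]
[[0,18],[13,12],[18,0],[33,17],[34,0]]
[[0,18],[13,12],[18,0],[33,17],[34,19],[36,0]]
[[0,18],[13,12],[18,0],[33,17],[34,19],[36,0]]
[[0,18],[13,12],[18,0],[20,10],[21,0],[33,17],[34,19],[36,0]]
[[0,18],[13,12],[18,0],[20,10],[21,0],[33,17],[34,19],[36,0],[39,12],[45,0]]
[[0,18],[13,12],[18,0],[20,10],[21,0],[33,17],[34,19],[36,0],[39,12],[45,0],[46,5],[48,0]]
[[0,18],[13,15],[29,0],[33,17],[34,19],[36,0],[39,12],[45,0],[46,5],[48,0]]
[[0,18],[13,15],[29,0],[33,17],[34,19],[36,0],[39,12],[45,0],[46,5],[48,19],[50,0]]
[[0,18],[13,15],[29,0],[33,17],[34,19],[36,0],[39,12],[44,15],[48,19],[50,0]]
[[0,18],[13,15],[29,0],[33,17],[34,19],[36,3],[38,0],[39,12],[44,15],[48,19],[50,0]]
[[0,18],[13,15],[29,0],[33,17],[34,19],[36,13],[41,12],[44,15],[48,19],[50,0]]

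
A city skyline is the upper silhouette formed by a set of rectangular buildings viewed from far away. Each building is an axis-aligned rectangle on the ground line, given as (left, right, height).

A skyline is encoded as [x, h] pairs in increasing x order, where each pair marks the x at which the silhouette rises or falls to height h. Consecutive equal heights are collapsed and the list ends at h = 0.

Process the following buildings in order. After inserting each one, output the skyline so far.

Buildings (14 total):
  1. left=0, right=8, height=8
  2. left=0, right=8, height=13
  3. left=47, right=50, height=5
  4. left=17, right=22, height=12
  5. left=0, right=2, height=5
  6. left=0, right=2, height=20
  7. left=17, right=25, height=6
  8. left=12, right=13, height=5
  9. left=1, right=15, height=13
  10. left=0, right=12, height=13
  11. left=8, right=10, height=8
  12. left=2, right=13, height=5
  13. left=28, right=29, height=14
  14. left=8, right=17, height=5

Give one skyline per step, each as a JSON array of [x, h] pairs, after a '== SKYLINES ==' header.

== SKYLINES ==
[[0,8],[8,0]]
[[0,13],[8,0]]
[[0,13],[8,0],[47,5],[50,0]]
[[0,13],[8,0],[17,12],[22,0],[47,5],[50,0]]
[[0,13],[8,0],[17,12],[22,0],[47,5],[50,0]]
[[0,20],[2,13],[8,0],[17,12],[22,0],[47,5],[50,0]]
[[0,20],[2,13],[8,0],[17,12],[22,6],[25,0],[47,5],[50,0]]
[[0,20],[2,13],[8,0],[12,5],[13,0],[17,12],[22,6],[25,0],[47,5],[50,0]]
[[0,20],[2,13],[15,0],[17,12],[22,6],[25,0],[47,5],[50,0]]
[[0,20],[2,13],[15,0],[17,12],[22,6],[25,0],[47,5],[50,0]]
[[0,20],[2,13],[15,0],[17,12],[22,6],[25,0],[47,5],[50,0]]
[[0,20],[2,13],[15,0],[17,12],[22,6],[25,0],[47,5],[50,0]]
[[0,20],[2,13],[15,0],[17,12],[22,6],[25,0],[28,14],[29,0],[47,5],[50,0]]
[[0,20],[2,13],[15,5],[17,12],[22,6],[25,0],[28,14],[29,0],[47,5],[50,0]]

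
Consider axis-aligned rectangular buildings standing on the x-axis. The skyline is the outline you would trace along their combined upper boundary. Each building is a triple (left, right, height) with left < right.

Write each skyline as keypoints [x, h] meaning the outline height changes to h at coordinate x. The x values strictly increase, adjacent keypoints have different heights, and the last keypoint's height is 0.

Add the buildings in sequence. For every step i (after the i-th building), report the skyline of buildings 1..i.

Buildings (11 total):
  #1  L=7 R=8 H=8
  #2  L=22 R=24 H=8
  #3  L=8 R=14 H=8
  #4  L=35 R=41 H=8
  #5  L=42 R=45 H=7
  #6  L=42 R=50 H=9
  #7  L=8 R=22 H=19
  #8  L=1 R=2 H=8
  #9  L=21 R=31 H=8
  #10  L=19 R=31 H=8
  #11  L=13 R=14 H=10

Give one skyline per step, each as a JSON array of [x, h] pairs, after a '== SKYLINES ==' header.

== SKYLINES ==
[[7,8],[8,0]]
[[7,8],[8,0],[22,8],[24,0]]
[[7,8],[14,0],[22,8],[24,0]]
[[7,8],[14,0],[22,8],[24,0],[35,8],[41,0]]
[[7,8],[14,0],[22,8],[24,0],[35,8],[41,0],[42,7],[45,0]]
[[7,8],[14,0],[22,8],[24,0],[35,8],[41,0],[42,9],[50,0]]
[[7,8],[8,19],[22,8],[24,0],[35,8],[41,0],[42,9],[50,0]]
[[1,8],[2,0],[7,8],[8,19],[22,8],[24,0],[35,8],[41,0],[42,9],[50,0]]
[[1,8],[2,0],[7,8],[8,19],[22,8],[31,0],[35,8],[41,0],[42,9],[50,0]]
[[1,8],[2,0],[7,8],[8,19],[22,8],[31,0],[35,8],[41,0],[42,9],[50,0]]
[[1,8],[2,0],[7,8],[8,19],[22,8],[31,0],[35,8],[41,0],[42,9],[50,0]]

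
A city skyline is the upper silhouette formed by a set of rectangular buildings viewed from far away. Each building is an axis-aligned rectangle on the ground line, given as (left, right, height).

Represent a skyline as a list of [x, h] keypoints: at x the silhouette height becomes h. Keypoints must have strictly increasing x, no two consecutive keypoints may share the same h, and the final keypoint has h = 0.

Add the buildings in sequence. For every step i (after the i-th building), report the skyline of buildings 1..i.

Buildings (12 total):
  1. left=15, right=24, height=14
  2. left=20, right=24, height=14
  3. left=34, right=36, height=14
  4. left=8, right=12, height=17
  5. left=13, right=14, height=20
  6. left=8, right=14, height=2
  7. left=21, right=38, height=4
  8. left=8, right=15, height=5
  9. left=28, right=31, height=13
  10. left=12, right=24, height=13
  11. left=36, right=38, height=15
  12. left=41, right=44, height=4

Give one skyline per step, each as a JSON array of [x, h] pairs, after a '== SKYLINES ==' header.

== SKYLINES ==
[[15,14],[24,0]]
[[15,14],[24,0]]
[[15,14],[24,0],[34,14],[36,0]]
[[8,17],[12,0],[15,14],[24,0],[34,14],[36,0]]
[[8,17],[12,0],[13,20],[14,0],[15,14],[24,0],[34,14],[36,0]]
[[8,17],[12,2],[13,20],[14,0],[15,14],[24,0],[34,14],[36,0]]
[[8,17],[12,2],[13,20],[14,0],[15,14],[24,4],[34,14],[36,4],[38,0]]
[[8,17],[12,5],[13,20],[14,5],[15,14],[24,4],[34,14],[36,4],[38,0]]
[[8,17],[12,5],[13,20],[14,5],[15,14],[24,4],[28,13],[31,4],[34,14],[36,4],[38,0]]
[[8,17],[12,13],[13,20],[14,13],[15,14],[24,4],[28,13],[31,4],[34,14],[36,4],[38,0]]
[[8,17],[12,13],[13,20],[14,13],[15,14],[24,4],[28,13],[31,4],[34,14],[36,15],[38,0]]
[[8,17],[12,13],[13,20],[14,13],[15,14],[24,4],[28,13],[31,4],[34,14],[36,15],[38,0],[41,4],[44,0]]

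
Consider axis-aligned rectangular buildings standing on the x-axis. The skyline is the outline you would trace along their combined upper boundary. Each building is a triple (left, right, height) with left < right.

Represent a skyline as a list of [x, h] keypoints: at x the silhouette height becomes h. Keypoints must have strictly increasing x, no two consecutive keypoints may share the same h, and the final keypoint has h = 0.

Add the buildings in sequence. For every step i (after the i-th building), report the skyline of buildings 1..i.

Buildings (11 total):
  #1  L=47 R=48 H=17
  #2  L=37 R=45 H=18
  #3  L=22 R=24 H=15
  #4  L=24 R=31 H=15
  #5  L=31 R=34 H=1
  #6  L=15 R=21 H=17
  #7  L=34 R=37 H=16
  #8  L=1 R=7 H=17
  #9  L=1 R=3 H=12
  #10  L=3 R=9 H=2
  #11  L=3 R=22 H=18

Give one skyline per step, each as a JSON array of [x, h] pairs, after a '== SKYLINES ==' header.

== SKYLINES ==
[[47,17],[48,0]]
[[37,18],[45,0],[47,17],[48,0]]
[[22,15],[24,0],[37,18],[45,0],[47,17],[48,0]]
[[22,15],[31,0],[37,18],[45,0],[47,17],[48,0]]
[[22,15],[31,1],[34,0],[37,18],[45,0],[47,17],[48,0]]
[[15,17],[21,0],[22,15],[31,1],[34,0],[37,18],[45,0],[47,17],[48,0]]
[[15,17],[21,0],[22,15],[31,1],[34,16],[37,18],[45,0],[47,17],[48,0]]
[[1,17],[7,0],[15,17],[21,0],[22,15],[31,1],[34,16],[37,18],[45,0],[47,17],[48,0]]
[[1,17],[7,0],[15,17],[21,0],[22,15],[31,1],[34,16],[37,18],[45,0],[47,17],[48,0]]
[[1,17],[7,2],[9,0],[15,17],[21,0],[22,15],[31,1],[34,16],[37,18],[45,0],[47,17],[48,0]]
[[1,17],[3,18],[22,15],[31,1],[34,16],[37,18],[45,0],[47,17],[48,0]]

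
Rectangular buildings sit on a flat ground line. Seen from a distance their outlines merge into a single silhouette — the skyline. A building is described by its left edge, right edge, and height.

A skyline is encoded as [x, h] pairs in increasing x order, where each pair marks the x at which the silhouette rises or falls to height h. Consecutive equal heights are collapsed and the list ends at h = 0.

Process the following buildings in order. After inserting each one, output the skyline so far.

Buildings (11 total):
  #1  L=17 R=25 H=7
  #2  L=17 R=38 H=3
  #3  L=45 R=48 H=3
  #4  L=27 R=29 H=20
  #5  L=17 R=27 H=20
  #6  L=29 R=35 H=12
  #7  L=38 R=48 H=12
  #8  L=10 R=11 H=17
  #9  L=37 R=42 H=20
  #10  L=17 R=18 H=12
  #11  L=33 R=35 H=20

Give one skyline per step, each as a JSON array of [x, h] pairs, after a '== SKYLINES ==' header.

== SKYLINES ==
[[17,7],[25,0]]
[[17,7],[25,3],[38,0]]
[[17,7],[25,3],[38,0],[45,3],[48,0]]
[[17,7],[25,3],[27,20],[29,3],[38,0],[45,3],[48,0]]
[[17,20],[29,3],[38,0],[45,3],[48,0]]
[[17,20],[29,12],[35,3],[38,0],[45,3],[48,0]]
[[17,20],[29,12],[35,3],[38,12],[48,0]]
[[10,17],[11,0],[17,20],[29,12],[35,3],[38,12],[48,0]]
[[10,17],[11,0],[17,20],[29,12],[35,3],[37,20],[42,12],[48,0]]
[[10,17],[11,0],[17,20],[29,12],[35,3],[37,20],[42,12],[48,0]]
[[10,17],[11,0],[17,20],[29,12],[33,20],[35,3],[37,20],[42,12],[48,0]]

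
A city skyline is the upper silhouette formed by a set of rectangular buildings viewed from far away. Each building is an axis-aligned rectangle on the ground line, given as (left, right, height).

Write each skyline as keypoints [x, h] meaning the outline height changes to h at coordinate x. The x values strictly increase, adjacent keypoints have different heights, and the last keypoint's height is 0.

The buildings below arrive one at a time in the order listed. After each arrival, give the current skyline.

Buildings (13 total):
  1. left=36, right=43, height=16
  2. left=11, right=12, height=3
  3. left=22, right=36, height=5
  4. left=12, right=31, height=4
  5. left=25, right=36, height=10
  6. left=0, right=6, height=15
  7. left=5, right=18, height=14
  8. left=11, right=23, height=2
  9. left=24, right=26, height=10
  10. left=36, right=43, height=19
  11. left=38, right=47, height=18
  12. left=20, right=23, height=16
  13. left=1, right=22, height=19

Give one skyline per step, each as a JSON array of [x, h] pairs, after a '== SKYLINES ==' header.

== SKYLINES ==
[[36,16],[43,0]]
[[11,3],[12,0],[36,16],[43,0]]
[[11,3],[12,0],[22,5],[36,16],[43,0]]
[[11,3],[12,4],[22,5],[36,16],[43,0]]
[[11,3],[12,4],[22,5],[25,10],[36,16],[43,0]]
[[0,15],[6,0],[11,3],[12,4],[22,5],[25,10],[36,16],[43,0]]
[[0,15],[6,14],[18,4],[22,5],[25,10],[36,16],[43,0]]
[[0,15],[6,14],[18,4],[22,5],[25,10],[36,16],[43,0]]
[[0,15],[6,14],[18,4],[22,5],[24,10],[36,16],[43,0]]
[[0,15],[6,14],[18,4],[22,5],[24,10],[36,19],[43,0]]
[[0,15],[6,14],[18,4],[22,5],[24,10],[36,19],[43,18],[47,0]]
[[0,15],[6,14],[18,4],[20,16],[23,5],[24,10],[36,19],[43,18],[47,0]]
[[0,15],[1,19],[22,16],[23,5],[24,10],[36,19],[43,18],[47,0]]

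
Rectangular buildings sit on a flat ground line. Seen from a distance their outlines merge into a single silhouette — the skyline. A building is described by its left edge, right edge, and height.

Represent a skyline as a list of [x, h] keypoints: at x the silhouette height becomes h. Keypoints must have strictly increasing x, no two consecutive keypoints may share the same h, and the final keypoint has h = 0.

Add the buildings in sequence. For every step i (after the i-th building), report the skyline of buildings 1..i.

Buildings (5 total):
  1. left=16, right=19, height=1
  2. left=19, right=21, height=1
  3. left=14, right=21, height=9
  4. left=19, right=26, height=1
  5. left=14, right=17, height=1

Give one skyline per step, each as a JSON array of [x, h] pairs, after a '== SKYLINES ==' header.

== SKYLINES ==
[[16,1],[19,0]]
[[16,1],[21,0]]
[[14,9],[21,0]]
[[14,9],[21,1],[26,0]]
[[14,9],[21,1],[26,0]]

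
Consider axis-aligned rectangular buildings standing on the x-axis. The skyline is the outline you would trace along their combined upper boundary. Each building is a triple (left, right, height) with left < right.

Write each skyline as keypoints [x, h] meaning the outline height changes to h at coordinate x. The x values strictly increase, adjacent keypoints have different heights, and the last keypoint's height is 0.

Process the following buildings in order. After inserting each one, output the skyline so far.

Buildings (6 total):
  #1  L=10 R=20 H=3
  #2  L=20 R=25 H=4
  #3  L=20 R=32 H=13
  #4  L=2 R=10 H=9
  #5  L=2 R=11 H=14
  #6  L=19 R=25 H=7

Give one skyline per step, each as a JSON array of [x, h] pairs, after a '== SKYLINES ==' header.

== SKYLINES ==
[[10,3],[20,0]]
[[10,3],[20,4],[25,0]]
[[10,3],[20,13],[32,0]]
[[2,9],[10,3],[20,13],[32,0]]
[[2,14],[11,3],[20,13],[32,0]]
[[2,14],[11,3],[19,7],[20,13],[32,0]]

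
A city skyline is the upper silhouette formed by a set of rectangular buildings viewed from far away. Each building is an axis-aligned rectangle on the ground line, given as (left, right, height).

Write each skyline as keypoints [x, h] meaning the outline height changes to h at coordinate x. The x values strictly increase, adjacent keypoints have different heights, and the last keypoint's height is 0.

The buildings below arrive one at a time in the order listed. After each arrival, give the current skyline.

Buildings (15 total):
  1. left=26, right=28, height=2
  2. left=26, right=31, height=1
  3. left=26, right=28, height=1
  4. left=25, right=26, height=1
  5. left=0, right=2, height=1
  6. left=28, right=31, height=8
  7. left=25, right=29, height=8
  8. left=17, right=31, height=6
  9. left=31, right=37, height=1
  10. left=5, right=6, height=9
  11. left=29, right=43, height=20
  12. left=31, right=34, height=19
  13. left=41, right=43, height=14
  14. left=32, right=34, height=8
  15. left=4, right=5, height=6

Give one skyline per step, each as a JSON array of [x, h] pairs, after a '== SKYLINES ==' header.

== SKYLINES ==
[[26,2],[28,0]]
[[26,2],[28,1],[31,0]]
[[26,2],[28,1],[31,0]]
[[25,1],[26,2],[28,1],[31,0]]
[[0,1],[2,0],[25,1],[26,2],[28,1],[31,0]]
[[0,1],[2,0],[25,1],[26,2],[28,8],[31,0]]
[[0,1],[2,0],[25,8],[31,0]]
[[0,1],[2,0],[17,6],[25,8],[31,0]]
[[0,1],[2,0],[17,6],[25,8],[31,1],[37,0]]
[[0,1],[2,0],[5,9],[6,0],[17,6],[25,8],[31,1],[37,0]]
[[0,1],[2,0],[5,9],[6,0],[17,6],[25,8],[29,20],[43,0]]
[[0,1],[2,0],[5,9],[6,0],[17,6],[25,8],[29,20],[43,0]]
[[0,1],[2,0],[5,9],[6,0],[17,6],[25,8],[29,20],[43,0]]
[[0,1],[2,0],[5,9],[6,0],[17,6],[25,8],[29,20],[43,0]]
[[0,1],[2,0],[4,6],[5,9],[6,0],[17,6],[25,8],[29,20],[43,0]]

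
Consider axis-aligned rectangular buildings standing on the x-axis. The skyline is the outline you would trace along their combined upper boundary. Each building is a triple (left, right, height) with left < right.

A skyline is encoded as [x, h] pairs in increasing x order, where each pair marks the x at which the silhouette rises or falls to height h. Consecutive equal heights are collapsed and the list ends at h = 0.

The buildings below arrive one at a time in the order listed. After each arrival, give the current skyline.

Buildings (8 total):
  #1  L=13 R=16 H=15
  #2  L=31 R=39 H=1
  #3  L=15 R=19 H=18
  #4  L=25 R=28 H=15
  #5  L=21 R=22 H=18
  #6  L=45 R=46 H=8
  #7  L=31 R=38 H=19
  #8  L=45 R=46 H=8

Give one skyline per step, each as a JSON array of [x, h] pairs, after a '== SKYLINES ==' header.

== SKYLINES ==
[[13,15],[16,0]]
[[13,15],[16,0],[31,1],[39,0]]
[[13,15],[15,18],[19,0],[31,1],[39,0]]
[[13,15],[15,18],[19,0],[25,15],[28,0],[31,1],[39,0]]
[[13,15],[15,18],[19,0],[21,18],[22,0],[25,15],[28,0],[31,1],[39,0]]
[[13,15],[15,18],[19,0],[21,18],[22,0],[25,15],[28,0],[31,1],[39,0],[45,8],[46,0]]
[[13,15],[15,18],[19,0],[21,18],[22,0],[25,15],[28,0],[31,19],[38,1],[39,0],[45,8],[46,0]]
[[13,15],[15,18],[19,0],[21,18],[22,0],[25,15],[28,0],[31,19],[38,1],[39,0],[45,8],[46,0]]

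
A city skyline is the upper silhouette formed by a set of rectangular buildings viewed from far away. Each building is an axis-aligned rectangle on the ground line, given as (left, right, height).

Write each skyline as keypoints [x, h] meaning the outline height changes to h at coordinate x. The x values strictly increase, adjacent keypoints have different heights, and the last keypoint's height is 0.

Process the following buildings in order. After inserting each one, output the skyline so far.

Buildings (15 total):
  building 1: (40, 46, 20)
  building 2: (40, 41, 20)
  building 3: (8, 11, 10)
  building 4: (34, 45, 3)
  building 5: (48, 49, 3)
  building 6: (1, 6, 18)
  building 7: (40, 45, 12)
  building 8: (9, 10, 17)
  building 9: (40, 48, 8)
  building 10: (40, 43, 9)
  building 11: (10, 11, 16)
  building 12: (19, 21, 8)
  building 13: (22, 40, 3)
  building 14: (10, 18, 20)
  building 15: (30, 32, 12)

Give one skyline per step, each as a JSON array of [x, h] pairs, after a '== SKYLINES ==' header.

== SKYLINES ==
[[40,20],[46,0]]
[[40,20],[46,0]]
[[8,10],[11,0],[40,20],[46,0]]
[[8,10],[11,0],[34,3],[40,20],[46,0]]
[[8,10],[11,0],[34,3],[40,20],[46,0],[48,3],[49,0]]
[[1,18],[6,0],[8,10],[11,0],[34,3],[40,20],[46,0],[48,3],[49,0]]
[[1,18],[6,0],[8,10],[11,0],[34,3],[40,20],[46,0],[48,3],[49,0]]
[[1,18],[6,0],[8,10],[9,17],[10,10],[11,0],[34,3],[40,20],[46,0],[48,3],[49,0]]
[[1,18],[6,0],[8,10],[9,17],[10,10],[11,0],[34,3],[40,20],[46,8],[48,3],[49,0]]
[[1,18],[6,0],[8,10],[9,17],[10,10],[11,0],[34,3],[40,20],[46,8],[48,3],[49,0]]
[[1,18],[6,0],[8,10],[9,17],[10,16],[11,0],[34,3],[40,20],[46,8],[48,3],[49,0]]
[[1,18],[6,0],[8,10],[9,17],[10,16],[11,0],[19,8],[21,0],[34,3],[40,20],[46,8],[48,3],[49,0]]
[[1,18],[6,0],[8,10],[9,17],[10,16],[11,0],[19,8],[21,0],[22,3],[40,20],[46,8],[48,3],[49,0]]
[[1,18],[6,0],[8,10],[9,17],[10,20],[18,0],[19,8],[21,0],[22,3],[40,20],[46,8],[48,3],[49,0]]
[[1,18],[6,0],[8,10],[9,17],[10,20],[18,0],[19,8],[21,0],[22,3],[30,12],[32,3],[40,20],[46,8],[48,3],[49,0]]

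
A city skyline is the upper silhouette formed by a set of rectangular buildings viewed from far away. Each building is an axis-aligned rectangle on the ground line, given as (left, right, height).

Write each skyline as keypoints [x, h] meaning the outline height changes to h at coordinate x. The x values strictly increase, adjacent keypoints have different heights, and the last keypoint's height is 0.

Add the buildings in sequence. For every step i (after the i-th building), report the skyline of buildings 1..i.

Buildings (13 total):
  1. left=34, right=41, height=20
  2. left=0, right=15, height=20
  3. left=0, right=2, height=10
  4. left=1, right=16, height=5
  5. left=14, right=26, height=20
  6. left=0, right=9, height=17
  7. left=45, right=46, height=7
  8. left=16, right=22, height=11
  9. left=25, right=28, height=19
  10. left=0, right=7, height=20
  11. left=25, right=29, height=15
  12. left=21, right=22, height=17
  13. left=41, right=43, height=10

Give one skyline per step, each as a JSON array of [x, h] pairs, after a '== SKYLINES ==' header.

== SKYLINES ==
[[34,20],[41,0]]
[[0,20],[15,0],[34,20],[41,0]]
[[0,20],[15,0],[34,20],[41,0]]
[[0,20],[15,5],[16,0],[34,20],[41,0]]
[[0,20],[26,0],[34,20],[41,0]]
[[0,20],[26,0],[34,20],[41,0]]
[[0,20],[26,0],[34,20],[41,0],[45,7],[46,0]]
[[0,20],[26,0],[34,20],[41,0],[45,7],[46,0]]
[[0,20],[26,19],[28,0],[34,20],[41,0],[45,7],[46,0]]
[[0,20],[26,19],[28,0],[34,20],[41,0],[45,7],[46,0]]
[[0,20],[26,19],[28,15],[29,0],[34,20],[41,0],[45,7],[46,0]]
[[0,20],[26,19],[28,15],[29,0],[34,20],[41,0],[45,7],[46,0]]
[[0,20],[26,19],[28,15],[29,0],[34,20],[41,10],[43,0],[45,7],[46,0]]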